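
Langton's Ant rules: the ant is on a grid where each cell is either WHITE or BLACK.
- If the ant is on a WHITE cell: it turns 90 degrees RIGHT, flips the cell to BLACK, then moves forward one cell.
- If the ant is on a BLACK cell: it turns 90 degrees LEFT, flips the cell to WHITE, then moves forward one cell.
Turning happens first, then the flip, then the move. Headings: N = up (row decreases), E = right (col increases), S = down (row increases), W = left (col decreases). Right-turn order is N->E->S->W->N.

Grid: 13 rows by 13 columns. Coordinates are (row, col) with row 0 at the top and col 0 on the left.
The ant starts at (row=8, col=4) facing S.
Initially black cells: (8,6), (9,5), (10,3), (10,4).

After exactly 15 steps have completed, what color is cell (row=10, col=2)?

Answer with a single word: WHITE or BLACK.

Answer: WHITE

Derivation:
Step 1: on WHITE (8,4): turn R to W, flip to black, move to (8,3). |black|=5
Step 2: on WHITE (8,3): turn R to N, flip to black, move to (7,3). |black|=6
Step 3: on WHITE (7,3): turn R to E, flip to black, move to (7,4). |black|=7
Step 4: on WHITE (7,4): turn R to S, flip to black, move to (8,4). |black|=8
Step 5: on BLACK (8,4): turn L to E, flip to white, move to (8,5). |black|=7
Step 6: on WHITE (8,5): turn R to S, flip to black, move to (9,5). |black|=8
Step 7: on BLACK (9,5): turn L to E, flip to white, move to (9,6). |black|=7
Step 8: on WHITE (9,6): turn R to S, flip to black, move to (10,6). |black|=8
Step 9: on WHITE (10,6): turn R to W, flip to black, move to (10,5). |black|=9
Step 10: on WHITE (10,5): turn R to N, flip to black, move to (9,5). |black|=10
Step 11: on WHITE (9,5): turn R to E, flip to black, move to (9,6). |black|=11
Step 12: on BLACK (9,6): turn L to N, flip to white, move to (8,6). |black|=10
Step 13: on BLACK (8,6): turn L to W, flip to white, move to (8,5). |black|=9
Step 14: on BLACK (8,5): turn L to S, flip to white, move to (9,5). |black|=8
Step 15: on BLACK (9,5): turn L to E, flip to white, move to (9,6). |black|=7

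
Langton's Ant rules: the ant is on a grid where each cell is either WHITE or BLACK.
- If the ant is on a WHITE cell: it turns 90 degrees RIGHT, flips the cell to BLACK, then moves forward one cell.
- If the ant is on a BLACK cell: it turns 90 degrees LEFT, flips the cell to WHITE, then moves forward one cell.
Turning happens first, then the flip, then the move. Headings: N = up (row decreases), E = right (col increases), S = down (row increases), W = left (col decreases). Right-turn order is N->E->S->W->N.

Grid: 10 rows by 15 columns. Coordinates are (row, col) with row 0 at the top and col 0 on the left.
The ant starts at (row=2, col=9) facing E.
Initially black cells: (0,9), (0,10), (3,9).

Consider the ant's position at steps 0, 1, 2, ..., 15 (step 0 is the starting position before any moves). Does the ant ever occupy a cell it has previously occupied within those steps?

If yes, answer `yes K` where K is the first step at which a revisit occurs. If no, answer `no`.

Answer: yes 5

Derivation:
Step 1: on WHITE (2,9): turn R to S, flip to black, move to (3,9). |black|=4 — new cell
Step 2: on BLACK (3,9): turn L to E, flip to white, move to (3,10). |black|=3 — new cell
Step 3: on WHITE (3,10): turn R to S, flip to black, move to (4,10). |black|=4 — new cell
Step 4: on WHITE (4,10): turn R to W, flip to black, move to (4,9). |black|=5 — new cell
Step 5: on WHITE (4,9): turn R to N, flip to black, move to (3,9). |black|=6 — REVISIT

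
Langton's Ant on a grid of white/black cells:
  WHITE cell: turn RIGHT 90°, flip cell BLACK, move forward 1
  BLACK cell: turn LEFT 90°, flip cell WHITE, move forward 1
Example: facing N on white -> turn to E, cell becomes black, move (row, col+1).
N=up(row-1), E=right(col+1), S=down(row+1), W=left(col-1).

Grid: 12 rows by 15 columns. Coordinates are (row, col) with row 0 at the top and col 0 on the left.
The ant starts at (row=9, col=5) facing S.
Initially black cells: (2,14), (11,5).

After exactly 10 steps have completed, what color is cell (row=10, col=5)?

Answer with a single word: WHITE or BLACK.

Step 1: on WHITE (9,5): turn R to W, flip to black, move to (9,4). |black|=3
Step 2: on WHITE (9,4): turn R to N, flip to black, move to (8,4). |black|=4
Step 3: on WHITE (8,4): turn R to E, flip to black, move to (8,5). |black|=5
Step 4: on WHITE (8,5): turn R to S, flip to black, move to (9,5). |black|=6
Step 5: on BLACK (9,5): turn L to E, flip to white, move to (9,6). |black|=5
Step 6: on WHITE (9,6): turn R to S, flip to black, move to (10,6). |black|=6
Step 7: on WHITE (10,6): turn R to W, flip to black, move to (10,5). |black|=7
Step 8: on WHITE (10,5): turn R to N, flip to black, move to (9,5). |black|=8
Step 9: on WHITE (9,5): turn R to E, flip to black, move to (9,6). |black|=9
Step 10: on BLACK (9,6): turn L to N, flip to white, move to (8,6). |black|=8

Answer: BLACK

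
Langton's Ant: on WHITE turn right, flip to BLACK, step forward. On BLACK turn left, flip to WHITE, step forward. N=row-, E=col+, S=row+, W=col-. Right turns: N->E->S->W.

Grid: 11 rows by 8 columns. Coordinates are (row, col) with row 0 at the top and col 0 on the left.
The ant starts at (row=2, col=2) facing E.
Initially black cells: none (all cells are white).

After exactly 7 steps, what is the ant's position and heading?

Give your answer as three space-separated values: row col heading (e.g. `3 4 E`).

Answer: 2 3 S

Derivation:
Step 1: on WHITE (2,2): turn R to S, flip to black, move to (3,2). |black|=1
Step 2: on WHITE (3,2): turn R to W, flip to black, move to (3,1). |black|=2
Step 3: on WHITE (3,1): turn R to N, flip to black, move to (2,1). |black|=3
Step 4: on WHITE (2,1): turn R to E, flip to black, move to (2,2). |black|=4
Step 5: on BLACK (2,2): turn L to N, flip to white, move to (1,2). |black|=3
Step 6: on WHITE (1,2): turn R to E, flip to black, move to (1,3). |black|=4
Step 7: on WHITE (1,3): turn R to S, flip to black, move to (2,3). |black|=5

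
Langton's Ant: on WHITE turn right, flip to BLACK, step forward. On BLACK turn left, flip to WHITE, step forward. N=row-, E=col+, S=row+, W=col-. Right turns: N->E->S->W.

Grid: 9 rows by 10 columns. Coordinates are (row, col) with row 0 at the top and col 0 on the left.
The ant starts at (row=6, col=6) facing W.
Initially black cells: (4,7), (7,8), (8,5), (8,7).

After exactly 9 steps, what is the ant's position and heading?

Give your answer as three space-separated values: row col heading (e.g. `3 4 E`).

Step 1: on WHITE (6,6): turn R to N, flip to black, move to (5,6). |black|=5
Step 2: on WHITE (5,6): turn R to E, flip to black, move to (5,7). |black|=6
Step 3: on WHITE (5,7): turn R to S, flip to black, move to (6,7). |black|=7
Step 4: on WHITE (6,7): turn R to W, flip to black, move to (6,6). |black|=8
Step 5: on BLACK (6,6): turn L to S, flip to white, move to (7,6). |black|=7
Step 6: on WHITE (7,6): turn R to W, flip to black, move to (7,5). |black|=8
Step 7: on WHITE (7,5): turn R to N, flip to black, move to (6,5). |black|=9
Step 8: on WHITE (6,5): turn R to E, flip to black, move to (6,6). |black|=10
Step 9: on WHITE (6,6): turn R to S, flip to black, move to (7,6). |black|=11

Answer: 7 6 S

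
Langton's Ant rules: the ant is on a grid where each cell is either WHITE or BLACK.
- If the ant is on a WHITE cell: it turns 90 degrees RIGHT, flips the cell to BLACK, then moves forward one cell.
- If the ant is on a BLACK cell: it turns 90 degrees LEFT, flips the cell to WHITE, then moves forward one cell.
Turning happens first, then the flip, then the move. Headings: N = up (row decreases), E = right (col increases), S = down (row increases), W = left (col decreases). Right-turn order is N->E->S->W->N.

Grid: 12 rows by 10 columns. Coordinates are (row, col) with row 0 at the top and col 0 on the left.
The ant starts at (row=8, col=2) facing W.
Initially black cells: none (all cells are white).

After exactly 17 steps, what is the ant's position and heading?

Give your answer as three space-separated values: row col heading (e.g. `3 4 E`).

Step 1: on WHITE (8,2): turn R to N, flip to black, move to (7,2). |black|=1
Step 2: on WHITE (7,2): turn R to E, flip to black, move to (7,3). |black|=2
Step 3: on WHITE (7,3): turn R to S, flip to black, move to (8,3). |black|=3
Step 4: on WHITE (8,3): turn R to W, flip to black, move to (8,2). |black|=4
Step 5: on BLACK (8,2): turn L to S, flip to white, move to (9,2). |black|=3
Step 6: on WHITE (9,2): turn R to W, flip to black, move to (9,1). |black|=4
Step 7: on WHITE (9,1): turn R to N, flip to black, move to (8,1). |black|=5
Step 8: on WHITE (8,1): turn R to E, flip to black, move to (8,2). |black|=6
Step 9: on WHITE (8,2): turn R to S, flip to black, move to (9,2). |black|=7
Step 10: on BLACK (9,2): turn L to E, flip to white, move to (9,3). |black|=6
Step 11: on WHITE (9,3): turn R to S, flip to black, move to (10,3). |black|=7
Step 12: on WHITE (10,3): turn R to W, flip to black, move to (10,2). |black|=8
Step 13: on WHITE (10,2): turn R to N, flip to black, move to (9,2). |black|=9
Step 14: on WHITE (9,2): turn R to E, flip to black, move to (9,3). |black|=10
Step 15: on BLACK (9,3): turn L to N, flip to white, move to (8,3). |black|=9
Step 16: on BLACK (8,3): turn L to W, flip to white, move to (8,2). |black|=8
Step 17: on BLACK (8,2): turn L to S, flip to white, move to (9,2). |black|=7

Answer: 9 2 S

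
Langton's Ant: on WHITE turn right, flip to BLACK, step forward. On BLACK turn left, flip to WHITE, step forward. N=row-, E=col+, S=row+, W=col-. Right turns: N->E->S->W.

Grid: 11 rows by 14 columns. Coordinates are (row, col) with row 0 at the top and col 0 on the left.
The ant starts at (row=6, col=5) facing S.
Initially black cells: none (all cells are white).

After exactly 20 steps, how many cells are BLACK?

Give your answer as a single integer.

Step 1: on WHITE (6,5): turn R to W, flip to black, move to (6,4). |black|=1
Step 2: on WHITE (6,4): turn R to N, flip to black, move to (5,4). |black|=2
Step 3: on WHITE (5,4): turn R to E, flip to black, move to (5,5). |black|=3
Step 4: on WHITE (5,5): turn R to S, flip to black, move to (6,5). |black|=4
Step 5: on BLACK (6,5): turn L to E, flip to white, move to (6,6). |black|=3
Step 6: on WHITE (6,6): turn R to S, flip to black, move to (7,6). |black|=4
Step 7: on WHITE (7,6): turn R to W, flip to black, move to (7,5). |black|=5
Step 8: on WHITE (7,5): turn R to N, flip to black, move to (6,5). |black|=6
Step 9: on WHITE (6,5): turn R to E, flip to black, move to (6,6). |black|=7
Step 10: on BLACK (6,6): turn L to N, flip to white, move to (5,6). |black|=6
Step 11: on WHITE (5,6): turn R to E, flip to black, move to (5,7). |black|=7
Step 12: on WHITE (5,7): turn R to S, flip to black, move to (6,7). |black|=8
Step 13: on WHITE (6,7): turn R to W, flip to black, move to (6,6). |black|=9
Step 14: on WHITE (6,6): turn R to N, flip to black, move to (5,6). |black|=10
Step 15: on BLACK (5,6): turn L to W, flip to white, move to (5,5). |black|=9
Step 16: on BLACK (5,5): turn L to S, flip to white, move to (6,5). |black|=8
Step 17: on BLACK (6,5): turn L to E, flip to white, move to (6,6). |black|=7
Step 18: on BLACK (6,6): turn L to N, flip to white, move to (5,6). |black|=6
Step 19: on WHITE (5,6): turn R to E, flip to black, move to (5,7). |black|=7
Step 20: on BLACK (5,7): turn L to N, flip to white, move to (4,7). |black|=6

Answer: 6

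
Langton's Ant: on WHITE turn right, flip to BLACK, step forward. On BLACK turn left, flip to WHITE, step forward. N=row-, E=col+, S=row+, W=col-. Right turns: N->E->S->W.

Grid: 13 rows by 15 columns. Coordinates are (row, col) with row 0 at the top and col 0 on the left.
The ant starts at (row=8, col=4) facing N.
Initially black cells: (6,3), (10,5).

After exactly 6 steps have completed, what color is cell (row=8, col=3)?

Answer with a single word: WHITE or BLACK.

Answer: BLACK

Derivation:
Step 1: on WHITE (8,4): turn R to E, flip to black, move to (8,5). |black|=3
Step 2: on WHITE (8,5): turn R to S, flip to black, move to (9,5). |black|=4
Step 3: on WHITE (9,5): turn R to W, flip to black, move to (9,4). |black|=5
Step 4: on WHITE (9,4): turn R to N, flip to black, move to (8,4). |black|=6
Step 5: on BLACK (8,4): turn L to W, flip to white, move to (8,3). |black|=5
Step 6: on WHITE (8,3): turn R to N, flip to black, move to (7,3). |black|=6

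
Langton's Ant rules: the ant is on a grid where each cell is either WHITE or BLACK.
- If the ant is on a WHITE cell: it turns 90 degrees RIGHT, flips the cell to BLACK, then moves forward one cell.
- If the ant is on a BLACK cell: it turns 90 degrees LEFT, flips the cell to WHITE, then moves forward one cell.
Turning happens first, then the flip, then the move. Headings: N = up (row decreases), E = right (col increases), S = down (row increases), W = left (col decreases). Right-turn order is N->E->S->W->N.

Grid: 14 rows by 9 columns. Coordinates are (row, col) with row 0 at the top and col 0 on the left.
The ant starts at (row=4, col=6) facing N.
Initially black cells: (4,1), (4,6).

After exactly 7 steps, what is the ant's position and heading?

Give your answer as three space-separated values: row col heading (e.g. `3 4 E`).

Answer: 5 4 W

Derivation:
Step 1: on BLACK (4,6): turn L to W, flip to white, move to (4,5). |black|=1
Step 2: on WHITE (4,5): turn R to N, flip to black, move to (3,5). |black|=2
Step 3: on WHITE (3,5): turn R to E, flip to black, move to (3,6). |black|=3
Step 4: on WHITE (3,6): turn R to S, flip to black, move to (4,6). |black|=4
Step 5: on WHITE (4,6): turn R to W, flip to black, move to (4,5). |black|=5
Step 6: on BLACK (4,5): turn L to S, flip to white, move to (5,5). |black|=4
Step 7: on WHITE (5,5): turn R to W, flip to black, move to (5,4). |black|=5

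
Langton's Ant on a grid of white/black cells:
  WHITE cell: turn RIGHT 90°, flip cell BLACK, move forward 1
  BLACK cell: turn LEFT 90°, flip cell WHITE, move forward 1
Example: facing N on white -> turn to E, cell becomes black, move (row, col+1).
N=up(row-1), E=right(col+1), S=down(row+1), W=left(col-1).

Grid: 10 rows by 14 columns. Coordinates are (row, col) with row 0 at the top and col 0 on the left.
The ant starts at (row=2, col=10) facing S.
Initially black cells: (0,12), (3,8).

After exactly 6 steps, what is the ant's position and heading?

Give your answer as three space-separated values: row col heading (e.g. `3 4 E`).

Answer: 3 11 S

Derivation:
Step 1: on WHITE (2,10): turn R to W, flip to black, move to (2,9). |black|=3
Step 2: on WHITE (2,9): turn R to N, flip to black, move to (1,9). |black|=4
Step 3: on WHITE (1,9): turn R to E, flip to black, move to (1,10). |black|=5
Step 4: on WHITE (1,10): turn R to S, flip to black, move to (2,10). |black|=6
Step 5: on BLACK (2,10): turn L to E, flip to white, move to (2,11). |black|=5
Step 6: on WHITE (2,11): turn R to S, flip to black, move to (3,11). |black|=6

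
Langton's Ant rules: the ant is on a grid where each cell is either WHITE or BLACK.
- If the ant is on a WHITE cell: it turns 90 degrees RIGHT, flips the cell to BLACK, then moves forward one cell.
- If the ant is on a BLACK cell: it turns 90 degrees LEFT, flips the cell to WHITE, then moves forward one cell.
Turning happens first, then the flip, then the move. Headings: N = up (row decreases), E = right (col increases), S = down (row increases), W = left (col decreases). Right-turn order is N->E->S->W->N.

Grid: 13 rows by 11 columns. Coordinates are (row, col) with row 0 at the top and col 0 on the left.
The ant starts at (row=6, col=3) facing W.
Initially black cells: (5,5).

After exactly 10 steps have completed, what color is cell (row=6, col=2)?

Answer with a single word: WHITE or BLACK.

Answer: BLACK

Derivation:
Step 1: on WHITE (6,3): turn R to N, flip to black, move to (5,3). |black|=2
Step 2: on WHITE (5,3): turn R to E, flip to black, move to (5,4). |black|=3
Step 3: on WHITE (5,4): turn R to S, flip to black, move to (6,4). |black|=4
Step 4: on WHITE (6,4): turn R to W, flip to black, move to (6,3). |black|=5
Step 5: on BLACK (6,3): turn L to S, flip to white, move to (7,3). |black|=4
Step 6: on WHITE (7,3): turn R to W, flip to black, move to (7,2). |black|=5
Step 7: on WHITE (7,2): turn R to N, flip to black, move to (6,2). |black|=6
Step 8: on WHITE (6,2): turn R to E, flip to black, move to (6,3). |black|=7
Step 9: on WHITE (6,3): turn R to S, flip to black, move to (7,3). |black|=8
Step 10: on BLACK (7,3): turn L to E, flip to white, move to (7,4). |black|=7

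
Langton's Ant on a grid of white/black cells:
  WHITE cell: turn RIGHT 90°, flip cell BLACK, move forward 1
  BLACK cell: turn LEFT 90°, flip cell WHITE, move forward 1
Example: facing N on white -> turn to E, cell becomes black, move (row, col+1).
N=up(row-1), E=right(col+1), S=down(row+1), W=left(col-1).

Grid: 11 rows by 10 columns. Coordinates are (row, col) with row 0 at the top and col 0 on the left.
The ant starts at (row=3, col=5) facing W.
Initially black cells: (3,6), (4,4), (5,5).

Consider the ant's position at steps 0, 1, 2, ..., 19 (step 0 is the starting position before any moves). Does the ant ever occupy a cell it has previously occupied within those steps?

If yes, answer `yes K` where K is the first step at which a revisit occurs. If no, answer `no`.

Answer: yes 7

Derivation:
Step 1: on WHITE (3,5): turn R to N, flip to black, move to (2,5). |black|=4 — new cell
Step 2: on WHITE (2,5): turn R to E, flip to black, move to (2,6). |black|=5 — new cell
Step 3: on WHITE (2,6): turn R to S, flip to black, move to (3,6). |black|=6 — new cell
Step 4: on BLACK (3,6): turn L to E, flip to white, move to (3,7). |black|=5 — new cell
Step 5: on WHITE (3,7): turn R to S, flip to black, move to (4,7). |black|=6 — new cell
Step 6: on WHITE (4,7): turn R to W, flip to black, move to (4,6). |black|=7 — new cell
Step 7: on WHITE (4,6): turn R to N, flip to black, move to (3,6). |black|=8 — REVISIT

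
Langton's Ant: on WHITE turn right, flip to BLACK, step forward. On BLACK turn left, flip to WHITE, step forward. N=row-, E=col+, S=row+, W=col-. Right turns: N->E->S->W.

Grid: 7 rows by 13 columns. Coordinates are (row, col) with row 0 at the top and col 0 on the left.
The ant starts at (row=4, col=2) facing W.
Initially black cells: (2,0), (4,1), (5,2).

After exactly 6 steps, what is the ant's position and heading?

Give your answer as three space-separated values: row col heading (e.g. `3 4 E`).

Step 1: on WHITE (4,2): turn R to N, flip to black, move to (3,2). |black|=4
Step 2: on WHITE (3,2): turn R to E, flip to black, move to (3,3). |black|=5
Step 3: on WHITE (3,3): turn R to S, flip to black, move to (4,3). |black|=6
Step 4: on WHITE (4,3): turn R to W, flip to black, move to (4,2). |black|=7
Step 5: on BLACK (4,2): turn L to S, flip to white, move to (5,2). |black|=6
Step 6: on BLACK (5,2): turn L to E, flip to white, move to (5,3). |black|=5

Answer: 5 3 E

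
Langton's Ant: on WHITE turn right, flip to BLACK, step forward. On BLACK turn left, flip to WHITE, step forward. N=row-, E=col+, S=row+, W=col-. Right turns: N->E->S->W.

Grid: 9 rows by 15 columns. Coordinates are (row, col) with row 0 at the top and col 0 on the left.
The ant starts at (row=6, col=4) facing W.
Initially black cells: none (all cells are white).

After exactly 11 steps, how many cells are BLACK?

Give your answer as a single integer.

Step 1: on WHITE (6,4): turn R to N, flip to black, move to (5,4). |black|=1
Step 2: on WHITE (5,4): turn R to E, flip to black, move to (5,5). |black|=2
Step 3: on WHITE (5,5): turn R to S, flip to black, move to (6,5). |black|=3
Step 4: on WHITE (6,5): turn R to W, flip to black, move to (6,4). |black|=4
Step 5: on BLACK (6,4): turn L to S, flip to white, move to (7,4). |black|=3
Step 6: on WHITE (7,4): turn R to W, flip to black, move to (7,3). |black|=4
Step 7: on WHITE (7,3): turn R to N, flip to black, move to (6,3). |black|=5
Step 8: on WHITE (6,3): turn R to E, flip to black, move to (6,4). |black|=6
Step 9: on WHITE (6,4): turn R to S, flip to black, move to (7,4). |black|=7
Step 10: on BLACK (7,4): turn L to E, flip to white, move to (7,5). |black|=6
Step 11: on WHITE (7,5): turn R to S, flip to black, move to (8,5). |black|=7

Answer: 7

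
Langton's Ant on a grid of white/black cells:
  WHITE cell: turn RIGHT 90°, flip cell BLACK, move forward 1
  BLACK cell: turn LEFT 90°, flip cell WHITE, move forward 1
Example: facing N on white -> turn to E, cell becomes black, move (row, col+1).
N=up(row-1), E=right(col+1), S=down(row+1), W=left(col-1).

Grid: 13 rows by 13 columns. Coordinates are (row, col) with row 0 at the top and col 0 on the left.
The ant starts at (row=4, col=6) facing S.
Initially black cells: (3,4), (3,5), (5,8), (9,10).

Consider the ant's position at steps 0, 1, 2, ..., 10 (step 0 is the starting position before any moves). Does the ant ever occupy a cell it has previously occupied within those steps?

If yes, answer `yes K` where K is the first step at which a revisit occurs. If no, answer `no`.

Step 1: on WHITE (4,6): turn R to W, flip to black, move to (4,5). |black|=5 — new cell
Step 2: on WHITE (4,5): turn R to N, flip to black, move to (3,5). |black|=6 — new cell
Step 3: on BLACK (3,5): turn L to W, flip to white, move to (3,4). |black|=5 — new cell
Step 4: on BLACK (3,4): turn L to S, flip to white, move to (4,4). |black|=4 — new cell
Step 5: on WHITE (4,4): turn R to W, flip to black, move to (4,3). |black|=5 — new cell
Step 6: on WHITE (4,3): turn R to N, flip to black, move to (3,3). |black|=6 — new cell
Step 7: on WHITE (3,3): turn R to E, flip to black, move to (3,4). |black|=7 — REVISIT

Answer: yes 7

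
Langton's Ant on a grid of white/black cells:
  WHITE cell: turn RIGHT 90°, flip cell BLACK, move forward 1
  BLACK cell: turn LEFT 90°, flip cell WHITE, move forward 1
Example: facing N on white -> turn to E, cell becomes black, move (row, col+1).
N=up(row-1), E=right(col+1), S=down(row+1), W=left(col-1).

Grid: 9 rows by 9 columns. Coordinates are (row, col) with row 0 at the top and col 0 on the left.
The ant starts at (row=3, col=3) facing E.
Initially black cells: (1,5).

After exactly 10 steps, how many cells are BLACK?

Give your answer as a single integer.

Answer: 7

Derivation:
Step 1: on WHITE (3,3): turn R to S, flip to black, move to (4,3). |black|=2
Step 2: on WHITE (4,3): turn R to W, flip to black, move to (4,2). |black|=3
Step 3: on WHITE (4,2): turn R to N, flip to black, move to (3,2). |black|=4
Step 4: on WHITE (3,2): turn R to E, flip to black, move to (3,3). |black|=5
Step 5: on BLACK (3,3): turn L to N, flip to white, move to (2,3). |black|=4
Step 6: on WHITE (2,3): turn R to E, flip to black, move to (2,4). |black|=5
Step 7: on WHITE (2,4): turn R to S, flip to black, move to (3,4). |black|=6
Step 8: on WHITE (3,4): turn R to W, flip to black, move to (3,3). |black|=7
Step 9: on WHITE (3,3): turn R to N, flip to black, move to (2,3). |black|=8
Step 10: on BLACK (2,3): turn L to W, flip to white, move to (2,2). |black|=7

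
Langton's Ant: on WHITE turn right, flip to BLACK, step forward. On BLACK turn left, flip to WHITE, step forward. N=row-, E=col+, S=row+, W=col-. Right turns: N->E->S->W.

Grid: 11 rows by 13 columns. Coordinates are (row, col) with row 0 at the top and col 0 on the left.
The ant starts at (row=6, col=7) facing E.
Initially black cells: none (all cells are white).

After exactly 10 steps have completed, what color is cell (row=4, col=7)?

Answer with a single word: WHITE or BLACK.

Step 1: on WHITE (6,7): turn R to S, flip to black, move to (7,7). |black|=1
Step 2: on WHITE (7,7): turn R to W, flip to black, move to (7,6). |black|=2
Step 3: on WHITE (7,6): turn R to N, flip to black, move to (6,6). |black|=3
Step 4: on WHITE (6,6): turn R to E, flip to black, move to (6,7). |black|=4
Step 5: on BLACK (6,7): turn L to N, flip to white, move to (5,7). |black|=3
Step 6: on WHITE (5,7): turn R to E, flip to black, move to (5,8). |black|=4
Step 7: on WHITE (5,8): turn R to S, flip to black, move to (6,8). |black|=5
Step 8: on WHITE (6,8): turn R to W, flip to black, move to (6,7). |black|=6
Step 9: on WHITE (6,7): turn R to N, flip to black, move to (5,7). |black|=7
Step 10: on BLACK (5,7): turn L to W, flip to white, move to (5,6). |black|=6

Answer: WHITE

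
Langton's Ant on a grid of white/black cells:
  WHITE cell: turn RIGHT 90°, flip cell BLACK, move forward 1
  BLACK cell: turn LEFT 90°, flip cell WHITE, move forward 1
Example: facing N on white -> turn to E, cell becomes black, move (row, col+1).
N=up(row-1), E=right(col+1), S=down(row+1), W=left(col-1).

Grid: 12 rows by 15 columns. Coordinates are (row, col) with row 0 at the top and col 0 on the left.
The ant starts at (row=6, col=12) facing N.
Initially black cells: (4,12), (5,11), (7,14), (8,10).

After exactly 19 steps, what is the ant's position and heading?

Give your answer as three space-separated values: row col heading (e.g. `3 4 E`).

Step 1: on WHITE (6,12): turn R to E, flip to black, move to (6,13). |black|=5
Step 2: on WHITE (6,13): turn R to S, flip to black, move to (7,13). |black|=6
Step 3: on WHITE (7,13): turn R to W, flip to black, move to (7,12). |black|=7
Step 4: on WHITE (7,12): turn R to N, flip to black, move to (6,12). |black|=8
Step 5: on BLACK (6,12): turn L to W, flip to white, move to (6,11). |black|=7
Step 6: on WHITE (6,11): turn R to N, flip to black, move to (5,11). |black|=8
Step 7: on BLACK (5,11): turn L to W, flip to white, move to (5,10). |black|=7
Step 8: on WHITE (5,10): turn R to N, flip to black, move to (4,10). |black|=8
Step 9: on WHITE (4,10): turn R to E, flip to black, move to (4,11). |black|=9
Step 10: on WHITE (4,11): turn R to S, flip to black, move to (5,11). |black|=10
Step 11: on WHITE (5,11): turn R to W, flip to black, move to (5,10). |black|=11
Step 12: on BLACK (5,10): turn L to S, flip to white, move to (6,10). |black|=10
Step 13: on WHITE (6,10): turn R to W, flip to black, move to (6,9). |black|=11
Step 14: on WHITE (6,9): turn R to N, flip to black, move to (5,9). |black|=12
Step 15: on WHITE (5,9): turn R to E, flip to black, move to (5,10). |black|=13
Step 16: on WHITE (5,10): turn R to S, flip to black, move to (6,10). |black|=14
Step 17: on BLACK (6,10): turn L to E, flip to white, move to (6,11). |black|=13
Step 18: on BLACK (6,11): turn L to N, flip to white, move to (5,11). |black|=12
Step 19: on BLACK (5,11): turn L to W, flip to white, move to (5,10). |black|=11

Answer: 5 10 W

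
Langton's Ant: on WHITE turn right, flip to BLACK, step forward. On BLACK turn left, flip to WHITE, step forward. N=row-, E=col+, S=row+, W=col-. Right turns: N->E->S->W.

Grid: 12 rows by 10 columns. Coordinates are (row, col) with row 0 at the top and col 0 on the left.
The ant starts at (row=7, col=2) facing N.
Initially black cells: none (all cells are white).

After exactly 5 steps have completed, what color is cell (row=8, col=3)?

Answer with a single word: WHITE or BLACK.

Answer: BLACK

Derivation:
Step 1: on WHITE (7,2): turn R to E, flip to black, move to (7,3). |black|=1
Step 2: on WHITE (7,3): turn R to S, flip to black, move to (8,3). |black|=2
Step 3: on WHITE (8,3): turn R to W, flip to black, move to (8,2). |black|=3
Step 4: on WHITE (8,2): turn R to N, flip to black, move to (7,2). |black|=4
Step 5: on BLACK (7,2): turn L to W, flip to white, move to (7,1). |black|=3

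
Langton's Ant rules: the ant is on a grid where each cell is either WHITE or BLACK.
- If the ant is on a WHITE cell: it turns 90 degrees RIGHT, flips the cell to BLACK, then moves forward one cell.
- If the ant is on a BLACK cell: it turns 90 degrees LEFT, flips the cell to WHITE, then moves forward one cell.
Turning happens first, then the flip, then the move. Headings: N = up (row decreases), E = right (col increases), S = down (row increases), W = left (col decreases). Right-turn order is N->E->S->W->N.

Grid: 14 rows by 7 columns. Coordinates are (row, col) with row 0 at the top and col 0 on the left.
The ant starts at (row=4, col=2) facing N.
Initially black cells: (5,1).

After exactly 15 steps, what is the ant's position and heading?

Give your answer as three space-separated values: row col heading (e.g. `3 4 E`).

Step 1: on WHITE (4,2): turn R to E, flip to black, move to (4,3). |black|=2
Step 2: on WHITE (4,3): turn R to S, flip to black, move to (5,3). |black|=3
Step 3: on WHITE (5,3): turn R to W, flip to black, move to (5,2). |black|=4
Step 4: on WHITE (5,2): turn R to N, flip to black, move to (4,2). |black|=5
Step 5: on BLACK (4,2): turn L to W, flip to white, move to (4,1). |black|=4
Step 6: on WHITE (4,1): turn R to N, flip to black, move to (3,1). |black|=5
Step 7: on WHITE (3,1): turn R to E, flip to black, move to (3,2). |black|=6
Step 8: on WHITE (3,2): turn R to S, flip to black, move to (4,2). |black|=7
Step 9: on WHITE (4,2): turn R to W, flip to black, move to (4,1). |black|=8
Step 10: on BLACK (4,1): turn L to S, flip to white, move to (5,1). |black|=7
Step 11: on BLACK (5,1): turn L to E, flip to white, move to (5,2). |black|=6
Step 12: on BLACK (5,2): turn L to N, flip to white, move to (4,2). |black|=5
Step 13: on BLACK (4,2): turn L to W, flip to white, move to (4,1). |black|=4
Step 14: on WHITE (4,1): turn R to N, flip to black, move to (3,1). |black|=5
Step 15: on BLACK (3,1): turn L to W, flip to white, move to (3,0). |black|=4

Answer: 3 0 W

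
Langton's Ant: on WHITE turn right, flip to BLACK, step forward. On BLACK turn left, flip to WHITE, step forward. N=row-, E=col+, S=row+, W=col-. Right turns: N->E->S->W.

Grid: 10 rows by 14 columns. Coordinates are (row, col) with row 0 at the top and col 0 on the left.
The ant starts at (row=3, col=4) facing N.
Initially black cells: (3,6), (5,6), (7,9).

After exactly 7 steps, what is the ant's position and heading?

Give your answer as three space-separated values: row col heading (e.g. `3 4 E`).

Step 1: on WHITE (3,4): turn R to E, flip to black, move to (3,5). |black|=4
Step 2: on WHITE (3,5): turn R to S, flip to black, move to (4,5). |black|=5
Step 3: on WHITE (4,5): turn R to W, flip to black, move to (4,4). |black|=6
Step 4: on WHITE (4,4): turn R to N, flip to black, move to (3,4). |black|=7
Step 5: on BLACK (3,4): turn L to W, flip to white, move to (3,3). |black|=6
Step 6: on WHITE (3,3): turn R to N, flip to black, move to (2,3). |black|=7
Step 7: on WHITE (2,3): turn R to E, flip to black, move to (2,4). |black|=8

Answer: 2 4 E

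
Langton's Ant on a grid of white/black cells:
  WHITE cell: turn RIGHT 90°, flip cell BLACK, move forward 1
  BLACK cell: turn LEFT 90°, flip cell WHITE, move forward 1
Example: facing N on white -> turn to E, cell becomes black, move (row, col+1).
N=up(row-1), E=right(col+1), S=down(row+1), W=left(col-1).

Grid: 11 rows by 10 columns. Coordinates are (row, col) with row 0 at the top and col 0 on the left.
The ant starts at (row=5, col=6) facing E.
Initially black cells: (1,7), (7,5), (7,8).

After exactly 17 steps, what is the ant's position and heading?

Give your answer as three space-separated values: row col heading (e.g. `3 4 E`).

Answer: 4 6 N

Derivation:
Step 1: on WHITE (5,6): turn R to S, flip to black, move to (6,6). |black|=4
Step 2: on WHITE (6,6): turn R to W, flip to black, move to (6,5). |black|=5
Step 3: on WHITE (6,5): turn R to N, flip to black, move to (5,5). |black|=6
Step 4: on WHITE (5,5): turn R to E, flip to black, move to (5,6). |black|=7
Step 5: on BLACK (5,6): turn L to N, flip to white, move to (4,6). |black|=6
Step 6: on WHITE (4,6): turn R to E, flip to black, move to (4,7). |black|=7
Step 7: on WHITE (4,7): turn R to S, flip to black, move to (5,7). |black|=8
Step 8: on WHITE (5,7): turn R to W, flip to black, move to (5,6). |black|=9
Step 9: on WHITE (5,6): turn R to N, flip to black, move to (4,6). |black|=10
Step 10: on BLACK (4,6): turn L to W, flip to white, move to (4,5). |black|=9
Step 11: on WHITE (4,5): turn R to N, flip to black, move to (3,5). |black|=10
Step 12: on WHITE (3,5): turn R to E, flip to black, move to (3,6). |black|=11
Step 13: on WHITE (3,6): turn R to S, flip to black, move to (4,6). |black|=12
Step 14: on WHITE (4,6): turn R to W, flip to black, move to (4,5). |black|=13
Step 15: on BLACK (4,5): turn L to S, flip to white, move to (5,5). |black|=12
Step 16: on BLACK (5,5): turn L to E, flip to white, move to (5,6). |black|=11
Step 17: on BLACK (5,6): turn L to N, flip to white, move to (4,6). |black|=10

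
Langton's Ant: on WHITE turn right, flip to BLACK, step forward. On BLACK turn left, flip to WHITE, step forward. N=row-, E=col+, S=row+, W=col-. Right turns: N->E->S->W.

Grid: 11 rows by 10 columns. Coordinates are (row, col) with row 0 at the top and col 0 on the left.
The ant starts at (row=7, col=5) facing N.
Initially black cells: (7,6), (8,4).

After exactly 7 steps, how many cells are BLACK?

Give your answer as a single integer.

Step 1: on WHITE (7,5): turn R to E, flip to black, move to (7,6). |black|=3
Step 2: on BLACK (7,6): turn L to N, flip to white, move to (6,6). |black|=2
Step 3: on WHITE (6,6): turn R to E, flip to black, move to (6,7). |black|=3
Step 4: on WHITE (6,7): turn R to S, flip to black, move to (7,7). |black|=4
Step 5: on WHITE (7,7): turn R to W, flip to black, move to (7,6). |black|=5
Step 6: on WHITE (7,6): turn R to N, flip to black, move to (6,6). |black|=6
Step 7: on BLACK (6,6): turn L to W, flip to white, move to (6,5). |black|=5

Answer: 5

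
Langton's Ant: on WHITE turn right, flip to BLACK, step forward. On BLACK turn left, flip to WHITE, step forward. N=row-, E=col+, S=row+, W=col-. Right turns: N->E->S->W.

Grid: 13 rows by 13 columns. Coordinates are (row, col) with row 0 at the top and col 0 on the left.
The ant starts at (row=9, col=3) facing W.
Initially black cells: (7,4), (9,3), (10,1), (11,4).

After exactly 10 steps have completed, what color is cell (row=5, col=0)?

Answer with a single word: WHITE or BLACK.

Answer: WHITE

Derivation:
Step 1: on BLACK (9,3): turn L to S, flip to white, move to (10,3). |black|=3
Step 2: on WHITE (10,3): turn R to W, flip to black, move to (10,2). |black|=4
Step 3: on WHITE (10,2): turn R to N, flip to black, move to (9,2). |black|=5
Step 4: on WHITE (9,2): turn R to E, flip to black, move to (9,3). |black|=6
Step 5: on WHITE (9,3): turn R to S, flip to black, move to (10,3). |black|=7
Step 6: on BLACK (10,3): turn L to E, flip to white, move to (10,4). |black|=6
Step 7: on WHITE (10,4): turn R to S, flip to black, move to (11,4). |black|=7
Step 8: on BLACK (11,4): turn L to E, flip to white, move to (11,5). |black|=6
Step 9: on WHITE (11,5): turn R to S, flip to black, move to (12,5). |black|=7
Step 10: on WHITE (12,5): turn R to W, flip to black, move to (12,4). |black|=8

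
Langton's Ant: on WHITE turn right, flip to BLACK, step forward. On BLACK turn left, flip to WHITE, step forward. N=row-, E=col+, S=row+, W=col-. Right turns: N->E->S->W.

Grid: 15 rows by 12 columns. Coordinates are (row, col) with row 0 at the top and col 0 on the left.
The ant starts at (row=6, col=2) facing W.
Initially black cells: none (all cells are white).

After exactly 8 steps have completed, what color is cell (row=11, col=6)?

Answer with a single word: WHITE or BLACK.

Step 1: on WHITE (6,2): turn R to N, flip to black, move to (5,2). |black|=1
Step 2: on WHITE (5,2): turn R to E, flip to black, move to (5,3). |black|=2
Step 3: on WHITE (5,3): turn R to S, flip to black, move to (6,3). |black|=3
Step 4: on WHITE (6,3): turn R to W, flip to black, move to (6,2). |black|=4
Step 5: on BLACK (6,2): turn L to S, flip to white, move to (7,2). |black|=3
Step 6: on WHITE (7,2): turn R to W, flip to black, move to (7,1). |black|=4
Step 7: on WHITE (7,1): turn R to N, flip to black, move to (6,1). |black|=5
Step 8: on WHITE (6,1): turn R to E, flip to black, move to (6,2). |black|=6

Answer: WHITE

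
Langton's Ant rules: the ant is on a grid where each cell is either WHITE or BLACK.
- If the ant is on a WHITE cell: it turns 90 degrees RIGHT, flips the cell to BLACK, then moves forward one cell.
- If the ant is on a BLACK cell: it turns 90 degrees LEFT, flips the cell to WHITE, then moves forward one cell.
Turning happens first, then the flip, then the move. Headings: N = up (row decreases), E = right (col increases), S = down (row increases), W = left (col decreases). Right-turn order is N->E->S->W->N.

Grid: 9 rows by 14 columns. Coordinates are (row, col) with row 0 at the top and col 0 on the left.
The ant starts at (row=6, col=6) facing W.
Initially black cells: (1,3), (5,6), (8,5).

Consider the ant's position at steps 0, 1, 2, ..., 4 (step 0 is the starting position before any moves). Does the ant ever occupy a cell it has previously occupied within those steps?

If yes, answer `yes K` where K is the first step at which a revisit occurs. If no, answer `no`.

Step 1: on WHITE (6,6): turn R to N, flip to black, move to (5,6). |black|=4 — new cell
Step 2: on BLACK (5,6): turn L to W, flip to white, move to (5,5). |black|=3 — new cell
Step 3: on WHITE (5,5): turn R to N, flip to black, move to (4,5). |black|=4 — new cell
Step 4: on WHITE (4,5): turn R to E, flip to black, move to (4,6). |black|=5 — new cell
No revisit within 4 steps.

Answer: no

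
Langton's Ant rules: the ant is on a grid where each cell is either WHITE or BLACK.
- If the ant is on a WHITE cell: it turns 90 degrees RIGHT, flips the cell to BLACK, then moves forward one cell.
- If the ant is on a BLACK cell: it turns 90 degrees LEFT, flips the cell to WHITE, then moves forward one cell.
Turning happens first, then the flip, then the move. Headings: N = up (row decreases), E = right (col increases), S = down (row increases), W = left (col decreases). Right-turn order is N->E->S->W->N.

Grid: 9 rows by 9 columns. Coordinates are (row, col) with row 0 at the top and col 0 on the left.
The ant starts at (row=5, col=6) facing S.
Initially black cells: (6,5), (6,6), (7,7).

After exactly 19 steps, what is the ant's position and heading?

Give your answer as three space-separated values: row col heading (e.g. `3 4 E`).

Answer: 4 4 W

Derivation:
Step 1: on WHITE (5,6): turn R to W, flip to black, move to (5,5). |black|=4
Step 2: on WHITE (5,5): turn R to N, flip to black, move to (4,5). |black|=5
Step 3: on WHITE (4,5): turn R to E, flip to black, move to (4,6). |black|=6
Step 4: on WHITE (4,6): turn R to S, flip to black, move to (5,6). |black|=7
Step 5: on BLACK (5,6): turn L to E, flip to white, move to (5,7). |black|=6
Step 6: on WHITE (5,7): turn R to S, flip to black, move to (6,7). |black|=7
Step 7: on WHITE (6,7): turn R to W, flip to black, move to (6,6). |black|=8
Step 8: on BLACK (6,6): turn L to S, flip to white, move to (7,6). |black|=7
Step 9: on WHITE (7,6): turn R to W, flip to black, move to (7,5). |black|=8
Step 10: on WHITE (7,5): turn R to N, flip to black, move to (6,5). |black|=9
Step 11: on BLACK (6,5): turn L to W, flip to white, move to (6,4). |black|=8
Step 12: on WHITE (6,4): turn R to N, flip to black, move to (5,4). |black|=9
Step 13: on WHITE (5,4): turn R to E, flip to black, move to (5,5). |black|=10
Step 14: on BLACK (5,5): turn L to N, flip to white, move to (4,5). |black|=9
Step 15: on BLACK (4,5): turn L to W, flip to white, move to (4,4). |black|=8
Step 16: on WHITE (4,4): turn R to N, flip to black, move to (3,4). |black|=9
Step 17: on WHITE (3,4): turn R to E, flip to black, move to (3,5). |black|=10
Step 18: on WHITE (3,5): turn R to S, flip to black, move to (4,5). |black|=11
Step 19: on WHITE (4,5): turn R to W, flip to black, move to (4,4). |black|=12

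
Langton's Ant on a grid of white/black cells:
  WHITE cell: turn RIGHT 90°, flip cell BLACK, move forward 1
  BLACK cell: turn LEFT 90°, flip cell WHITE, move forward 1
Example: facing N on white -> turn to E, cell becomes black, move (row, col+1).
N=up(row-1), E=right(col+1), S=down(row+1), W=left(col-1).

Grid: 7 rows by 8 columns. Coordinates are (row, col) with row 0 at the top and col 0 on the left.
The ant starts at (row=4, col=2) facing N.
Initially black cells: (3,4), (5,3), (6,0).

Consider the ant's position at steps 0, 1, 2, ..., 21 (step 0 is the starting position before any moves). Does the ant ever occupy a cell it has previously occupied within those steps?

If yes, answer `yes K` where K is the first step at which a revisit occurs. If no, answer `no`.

Step 1: on WHITE (4,2): turn R to E, flip to black, move to (4,3). |black|=4 — new cell
Step 2: on WHITE (4,3): turn R to S, flip to black, move to (5,3). |black|=5 — new cell
Step 3: on BLACK (5,3): turn L to E, flip to white, move to (5,4). |black|=4 — new cell
Step 4: on WHITE (5,4): turn R to S, flip to black, move to (6,4). |black|=5 — new cell
Step 5: on WHITE (6,4): turn R to W, flip to black, move to (6,3). |black|=6 — new cell
Step 6: on WHITE (6,3): turn R to N, flip to black, move to (5,3). |black|=7 — REVISIT

Answer: yes 6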